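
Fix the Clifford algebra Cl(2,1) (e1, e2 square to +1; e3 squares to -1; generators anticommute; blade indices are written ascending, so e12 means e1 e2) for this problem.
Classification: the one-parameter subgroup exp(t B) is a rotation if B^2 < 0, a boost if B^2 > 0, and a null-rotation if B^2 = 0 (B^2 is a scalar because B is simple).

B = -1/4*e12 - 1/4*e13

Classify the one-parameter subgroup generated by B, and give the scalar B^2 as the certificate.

B^2 term by term: the squares give (-1/4)^2*(e12)^2 + (-1/4)^2*(e13)^2 = 1/16*(-1) + 1/16*(+1) = 0 (each basis 2-blade squares to minus the product of its generators' squares); cross terms between blades sharing an index anticommute and cancel. So B^2 = 0.
Answer: null-rotation, certificate B^2 = 0. One invariant decides it: the square 0 survives every conjugation, and its sign is exactly the classification.


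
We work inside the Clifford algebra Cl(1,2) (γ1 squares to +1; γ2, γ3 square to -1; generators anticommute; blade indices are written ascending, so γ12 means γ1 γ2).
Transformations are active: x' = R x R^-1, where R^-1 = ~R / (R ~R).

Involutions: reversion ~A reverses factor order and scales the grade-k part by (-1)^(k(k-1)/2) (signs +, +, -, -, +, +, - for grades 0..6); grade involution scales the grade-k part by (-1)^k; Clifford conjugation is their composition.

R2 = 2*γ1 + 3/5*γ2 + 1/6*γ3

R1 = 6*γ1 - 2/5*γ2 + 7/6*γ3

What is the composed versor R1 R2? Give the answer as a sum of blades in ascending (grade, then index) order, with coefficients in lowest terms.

Distribute over the terms of R1 (each basis-blade product reordered to ascending indices, repeated generators contracted through their squares):
(6*γ1) R2 = 12 + 18/5*γ12 + γ13
(-2/5*γ2) R2 = 6/25 + 4/5*γ12 - 1/15*γ23
(7/6*γ3) R2 = -7/36 - 7/3*γ13 - 7/10*γ23
Summing the partial products and collecting blades:
Answer: 10841/900 + 22/5*γ12 - 4/3*γ13 - 23/30*γ23


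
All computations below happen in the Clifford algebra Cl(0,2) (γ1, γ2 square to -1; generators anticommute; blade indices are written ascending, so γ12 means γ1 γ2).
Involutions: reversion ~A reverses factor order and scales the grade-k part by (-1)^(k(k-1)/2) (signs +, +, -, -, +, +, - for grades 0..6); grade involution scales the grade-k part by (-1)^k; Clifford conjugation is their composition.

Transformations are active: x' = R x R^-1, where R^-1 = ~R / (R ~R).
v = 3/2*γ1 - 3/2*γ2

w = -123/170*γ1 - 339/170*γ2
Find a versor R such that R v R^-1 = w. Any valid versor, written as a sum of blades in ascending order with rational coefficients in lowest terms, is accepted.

Construction: equal norms (both -9/2) license R = v + w = 66/85*γ1 - 297/85*γ2 — nothing changes along that direction, while (v - w)/2 changes sign, so v maps onto w.
Answer: 66/85*γ1 - 297/85*γ2


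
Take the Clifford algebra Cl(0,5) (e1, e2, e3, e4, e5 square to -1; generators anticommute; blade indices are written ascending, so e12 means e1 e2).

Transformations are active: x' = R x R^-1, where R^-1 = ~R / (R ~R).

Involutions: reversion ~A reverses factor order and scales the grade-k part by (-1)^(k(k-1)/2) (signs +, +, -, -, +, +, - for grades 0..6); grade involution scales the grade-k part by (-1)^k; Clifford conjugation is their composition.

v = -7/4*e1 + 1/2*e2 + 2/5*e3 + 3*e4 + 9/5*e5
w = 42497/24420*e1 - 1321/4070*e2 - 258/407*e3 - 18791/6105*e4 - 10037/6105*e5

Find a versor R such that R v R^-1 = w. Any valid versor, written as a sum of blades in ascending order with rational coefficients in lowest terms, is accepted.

Why this works: both vectors square to -1257/80, so q(v) = q(w) and R = v + w = -119/12210*e1 + 357/2035*e2 - 476/2035*e3 - 476/6105*e4 + 952/6105*e5 carries v to w — its own direction survives, the complement (v - w)/2 flips.
Answer: -119/12210*e1 + 357/2035*e2 - 476/2035*e3 - 476/6105*e4 + 952/6105*e5


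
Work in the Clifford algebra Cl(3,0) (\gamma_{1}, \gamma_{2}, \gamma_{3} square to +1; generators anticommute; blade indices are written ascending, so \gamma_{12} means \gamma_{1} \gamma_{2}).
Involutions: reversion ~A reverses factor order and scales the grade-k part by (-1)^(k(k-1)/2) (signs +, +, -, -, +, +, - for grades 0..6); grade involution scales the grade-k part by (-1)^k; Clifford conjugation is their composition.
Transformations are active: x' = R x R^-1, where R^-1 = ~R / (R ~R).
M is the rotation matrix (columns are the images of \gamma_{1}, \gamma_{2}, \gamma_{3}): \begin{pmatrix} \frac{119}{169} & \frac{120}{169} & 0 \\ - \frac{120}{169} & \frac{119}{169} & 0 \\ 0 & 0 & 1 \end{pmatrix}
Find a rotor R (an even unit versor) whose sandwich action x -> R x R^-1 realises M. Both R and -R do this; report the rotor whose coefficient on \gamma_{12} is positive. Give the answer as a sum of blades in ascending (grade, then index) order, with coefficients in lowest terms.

Method: write R = a + b12*\gamma_{12} + b13*\gamma_{13} + b23*\gamma_{23} with a^2 + b12^2 + b13^2 + b23^2 = 1 (so R^-1 = ~R). Expanding the columns R e_j ~R gives tr M = 4a^2 - 1 and, from the antisymmetric part, M21 - M12 = -4a*b12, M13 - M31 = 4a*b13, M32 - M23 = -4a*b23.
Here tr M = \frac{407}{169}, so a^2 = (1 + tr M)/4 = \frac{144}{169} and a = ±\frac{12}{13}. Taking a = \frac{12}{13}: M21 - M12 = -\frac{240}{169}, M13 - M31 = 0, M32 - M23 = 0, giving b12 = \frac{5}{13}, b13 = 0, b23 = 0, i.e. R = \frac{12}{13} + \frac{5}{13} \gamma_{12}.
Its \gamma_{12} coefficient is already positive.
Answer: \frac{12}{13} + \frac{5}{13} \gamma_{12}. Sheet selection: the two-to-one cover makes ±R indistinguishable at the matrix level (trace \frac{407}{169}), so uniqueness comes from the required sign on \gamma_{12}.


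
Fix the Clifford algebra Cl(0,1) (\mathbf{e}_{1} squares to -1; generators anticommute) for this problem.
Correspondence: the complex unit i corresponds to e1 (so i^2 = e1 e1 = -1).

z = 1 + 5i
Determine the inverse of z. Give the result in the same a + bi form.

In blades: z = 1 + 5 e_{1}.
With qbar = 1 - 5 e_{1} (scalar fixed, mapped units negated), z qbar = 26 (the sum of squared coefficients), so z^-1 = qbar / (26) = \frac{1}{26} - \frac{5}{26} e_{1}; translating back:
Answer: \frac{1}{26} - \frac{5}{26}i


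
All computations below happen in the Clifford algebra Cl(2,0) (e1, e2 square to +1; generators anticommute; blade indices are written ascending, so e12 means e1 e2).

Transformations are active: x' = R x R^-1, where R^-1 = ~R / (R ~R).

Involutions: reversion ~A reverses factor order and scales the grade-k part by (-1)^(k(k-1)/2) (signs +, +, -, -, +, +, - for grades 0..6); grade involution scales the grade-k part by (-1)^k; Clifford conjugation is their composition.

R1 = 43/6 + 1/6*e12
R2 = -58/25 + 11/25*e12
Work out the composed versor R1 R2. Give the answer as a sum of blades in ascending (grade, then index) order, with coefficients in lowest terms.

Distribute over the terms of R1 (each basis-blade product reordered to ascending indices, repeated generators contracted through their squares):
(43/6) R2 = -1247/75 + 473/150*e12
(1/6*e12) R2 = -11/150 - 29/75*e12
Summing the partial products and collecting blades:
Answer: -167/10 + 83/30*e12


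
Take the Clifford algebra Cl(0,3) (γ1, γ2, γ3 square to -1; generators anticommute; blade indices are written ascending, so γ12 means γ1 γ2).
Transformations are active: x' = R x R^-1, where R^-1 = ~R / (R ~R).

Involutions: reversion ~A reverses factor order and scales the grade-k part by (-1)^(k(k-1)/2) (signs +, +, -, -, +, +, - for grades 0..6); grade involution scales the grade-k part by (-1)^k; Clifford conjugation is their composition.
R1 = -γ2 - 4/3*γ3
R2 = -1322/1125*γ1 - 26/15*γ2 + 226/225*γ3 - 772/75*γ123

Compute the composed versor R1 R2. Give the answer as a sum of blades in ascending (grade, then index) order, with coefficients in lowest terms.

Distribute over the terms of R1 (each basis-blade product reordered to ascending indices, repeated generators contracted through their squares):
(-γ2) R2 = -26/15 - 1322/1125*γ12 + 772/75*γ13 - 226/225*γ23
(-4/3*γ3) R2 = 904/675 - 3088/225*γ12 - 5288/3375*γ13 - 104/45*γ23
Summing the partial products and collecting blades:
Answer: -266/675 - 16762/1125*γ12 + 29452/3375*γ13 - 746/225*γ23


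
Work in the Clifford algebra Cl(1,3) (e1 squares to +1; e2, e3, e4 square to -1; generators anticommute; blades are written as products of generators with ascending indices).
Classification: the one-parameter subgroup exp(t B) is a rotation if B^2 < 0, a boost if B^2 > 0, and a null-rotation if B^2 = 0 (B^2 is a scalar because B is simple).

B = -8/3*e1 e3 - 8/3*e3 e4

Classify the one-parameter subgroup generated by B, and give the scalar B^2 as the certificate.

B^2 term by term: the squares give (-8/3)^2*(e1 e3)^2 + (-8/3)^2*(e3 e4)^2 = 64/9*(+1) + 64/9*(-1) = 0 (each basis 2-blade squares to minus the product of its generators' squares); cross terms between blades sharing an index anticommute and cancel. So B^2 = 0.
Answer: null-rotation, certificate B^2 = 0. Certificate logic: 0 is a conjugation-invariant scalar, so its sign fixes rotation versus boost versus null-rotation outright.


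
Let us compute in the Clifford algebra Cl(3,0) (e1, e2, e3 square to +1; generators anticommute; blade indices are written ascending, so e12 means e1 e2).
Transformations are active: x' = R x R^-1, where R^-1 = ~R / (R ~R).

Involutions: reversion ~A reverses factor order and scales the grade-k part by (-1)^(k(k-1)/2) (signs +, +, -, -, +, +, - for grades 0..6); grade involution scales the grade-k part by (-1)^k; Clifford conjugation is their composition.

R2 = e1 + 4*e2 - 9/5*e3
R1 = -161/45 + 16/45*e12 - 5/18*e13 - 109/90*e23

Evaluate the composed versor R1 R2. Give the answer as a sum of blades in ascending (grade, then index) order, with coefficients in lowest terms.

Distribute over the terms of R2 (each basis-blade product reordered to ascending indices, repeated generators contracted through their squares):
R1 (e1) = -161/45*e1 - 16/45*e2 + 5/18*e3 - 109/90*e123
R1 (4*e2) = 64/45*e1 - 644/45*e2 + 218/45*e3 + 10/9*e123
R1 (-9/5*e3) = 1/2*e1 + 109/50*e2 + 161/25*e3 - 16/25*e123
Summing the partial products and collecting blades:
Answer: -149/90*e1 - 1873/150*e2 + 5203/450*e3 - 37/50*e123


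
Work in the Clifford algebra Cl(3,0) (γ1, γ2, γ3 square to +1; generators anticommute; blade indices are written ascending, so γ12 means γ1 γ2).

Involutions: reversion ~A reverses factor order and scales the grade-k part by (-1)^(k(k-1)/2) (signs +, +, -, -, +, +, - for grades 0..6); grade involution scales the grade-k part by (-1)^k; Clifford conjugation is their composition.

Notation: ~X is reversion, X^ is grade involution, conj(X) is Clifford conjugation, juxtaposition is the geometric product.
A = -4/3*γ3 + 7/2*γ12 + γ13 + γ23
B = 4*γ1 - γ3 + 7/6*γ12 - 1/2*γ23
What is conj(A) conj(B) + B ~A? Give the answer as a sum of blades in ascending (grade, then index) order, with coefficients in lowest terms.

first term: -9/4 - γ1 - 47/3*γ2 - 4*γ3 + 1/2*γ12 + 29/12*γ13 + 7/6*γ23 - 19/18*γ123
second term: 59/12 - γ1 - 43/3*γ2 - 4*γ3 + 1/2*γ12 - 33/4*γ13 + 7/6*γ23 - 37/18*γ123
Answer: 8/3 - 2*γ1 - 30*γ2 - 8*γ3 + γ12 - 35/6*γ13 + 7/3*γ23 - 28/9*γ123


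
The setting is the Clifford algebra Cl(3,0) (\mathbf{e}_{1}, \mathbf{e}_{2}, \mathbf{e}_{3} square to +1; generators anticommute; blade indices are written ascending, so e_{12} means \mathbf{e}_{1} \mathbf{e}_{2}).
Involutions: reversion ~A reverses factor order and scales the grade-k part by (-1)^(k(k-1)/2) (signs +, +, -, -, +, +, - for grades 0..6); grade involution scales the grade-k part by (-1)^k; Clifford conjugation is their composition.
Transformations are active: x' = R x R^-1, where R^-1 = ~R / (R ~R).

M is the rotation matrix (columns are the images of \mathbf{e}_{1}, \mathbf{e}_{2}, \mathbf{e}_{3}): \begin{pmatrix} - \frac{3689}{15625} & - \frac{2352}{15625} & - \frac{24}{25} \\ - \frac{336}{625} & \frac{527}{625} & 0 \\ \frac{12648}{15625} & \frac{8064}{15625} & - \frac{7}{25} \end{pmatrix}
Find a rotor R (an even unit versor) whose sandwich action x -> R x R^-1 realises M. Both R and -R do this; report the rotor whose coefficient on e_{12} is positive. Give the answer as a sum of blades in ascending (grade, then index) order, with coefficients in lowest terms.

Method: write R = a + b12*e_{12} + b13*e_{13} + b23*e_{23} with a^2 + b12^2 + b13^2 + b23^2 = 1 (so R^-1 = ~R). Expanding the columns R e_j ~R gives tr M = 4a^2 - 1 and, from the antisymmetric part, M21 - M12 = -4a*b12, M13 - M31 = 4a*b13, M32 - M23 = -4a*b23.
Here tr M = \frac{5111}{15625}, so a^2 = (1 + tr M)/4 = \frac{5184}{15625} and a = ±\frac{72}{125}. Taking a = \frac{72}{125}: M21 - M12 = -\frac{6048}{15625}, M13 - M31 = -\frac{27648}{15625}, M32 - M23 = \frac{8064}{15625}, giving b12 = \frac{21}{125}, b13 = -\frac{96}{125}, b23 = -\frac{28}{125}, i.e. R = \frac{72}{125} + \frac{21}{125} e_{12} - \frac{96}{125} e_{13} - \frac{28}{125} e_{23}.
Its e_{12} coefficient is already positive.
Answer: \frac{72}{125} + \frac{21}{125} e_{12} - \frac{96}{125} e_{13} - \frac{28}{125} e_{23}. Why the constraint matters: R and -R act identically through the sandwich — M has trace \frac{5111}{15625} either way — so only the sign condition on e_{12} picks one of the two preimages.


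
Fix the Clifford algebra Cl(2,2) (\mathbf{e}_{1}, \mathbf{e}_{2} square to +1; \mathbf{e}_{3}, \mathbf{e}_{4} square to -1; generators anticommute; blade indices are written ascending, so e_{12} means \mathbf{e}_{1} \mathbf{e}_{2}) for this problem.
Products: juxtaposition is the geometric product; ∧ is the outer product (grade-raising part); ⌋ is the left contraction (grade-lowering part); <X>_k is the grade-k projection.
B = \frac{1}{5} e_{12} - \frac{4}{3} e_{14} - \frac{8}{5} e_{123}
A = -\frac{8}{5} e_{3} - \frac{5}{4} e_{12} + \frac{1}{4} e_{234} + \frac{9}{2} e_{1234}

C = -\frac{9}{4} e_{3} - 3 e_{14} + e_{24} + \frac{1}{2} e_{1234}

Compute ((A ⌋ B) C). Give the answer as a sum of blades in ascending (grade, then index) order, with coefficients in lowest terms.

step 1: \frac{1}{4} - 2 e_{3} - \frac{64}{25} e_{12}
step 2: -\frac{9}{2} - \frac{9}{16} e_{3} - \frac{331}{100} e_{14} - \frac{743}{100} e_{24} + \frac{32}{25} e_{34} + \frac{144}{25} e_{123} + e_{124} - 6 e_{134} + 2 e_{234} + \frac{1}{8} e_{1234}
Answer: -\frac{9}{2} - \frac{9}{16} e_{3} - \frac{331}{100} e_{14} - \frac{743}{100} e_{24} + \frac{32}{25} e_{34} + \frac{144}{25} e_{123} + e_{124} - 6 e_{134} + 2 e_{234} + \frac{1}{8} e_{1234}


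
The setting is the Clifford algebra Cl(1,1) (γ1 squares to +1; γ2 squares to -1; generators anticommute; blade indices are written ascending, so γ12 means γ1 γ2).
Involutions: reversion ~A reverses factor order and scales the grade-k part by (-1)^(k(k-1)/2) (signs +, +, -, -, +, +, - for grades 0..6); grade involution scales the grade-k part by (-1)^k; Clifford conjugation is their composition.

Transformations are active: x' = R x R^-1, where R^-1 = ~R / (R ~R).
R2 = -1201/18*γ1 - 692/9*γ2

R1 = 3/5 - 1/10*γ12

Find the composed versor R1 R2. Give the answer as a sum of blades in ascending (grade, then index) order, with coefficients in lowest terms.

Distribute over the terms of R1 (each basis-blade product reordered to ascending indices, repeated generators contracted through their squares):
(3/5) R2 = -1201/30*γ1 - 692/15*γ2
(-1/10*γ12) R2 = -346/45*γ1 - 1201/180*γ2
Summing the partial products and collecting blades:
Answer: -859/18*γ1 - 1901/36*γ2


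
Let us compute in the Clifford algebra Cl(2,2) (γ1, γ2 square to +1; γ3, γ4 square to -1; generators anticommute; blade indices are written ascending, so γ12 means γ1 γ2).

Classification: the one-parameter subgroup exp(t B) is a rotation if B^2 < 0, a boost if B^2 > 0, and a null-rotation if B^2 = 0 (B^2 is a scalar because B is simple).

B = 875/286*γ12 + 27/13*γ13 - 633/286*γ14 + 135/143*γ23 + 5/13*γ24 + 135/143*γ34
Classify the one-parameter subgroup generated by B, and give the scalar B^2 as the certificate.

B^2 term by term: the squares give (875/286)^2*(γ12)^2 + (27/13)^2*(γ13)^2 + (-633/286)^2*(γ14)^2 + (135/143)^2*(γ23)^2 + (5/13)^2*(γ24)^2 + (135/143)^2*(γ34)^2 = 765625/81796*(-1) + 729/169*(+1) + 400689/81796*(+1) + 18225/20449*(+1) + 25/169*(+1) + 18225/20449*(-1) = 0 (each basis 2-blade squares to minus the product of its generators' squares); cross terms between blades sharing an index anticommute and cancel; the commuting (index-disjoint) pairs give grade-4 terms 2*c*c'*(blade product), which cancel blade by blade — γ1234: 118125/20449 - 270/169 - 85455/20449 = 0 — confirming B is simple. So B^2 = 0.
Answer: null-rotation, certificate B^2 = 0. Certificate logic: 0 is a conjugation-invariant scalar, so its sign fixes rotation versus boost versus null-rotation outright.


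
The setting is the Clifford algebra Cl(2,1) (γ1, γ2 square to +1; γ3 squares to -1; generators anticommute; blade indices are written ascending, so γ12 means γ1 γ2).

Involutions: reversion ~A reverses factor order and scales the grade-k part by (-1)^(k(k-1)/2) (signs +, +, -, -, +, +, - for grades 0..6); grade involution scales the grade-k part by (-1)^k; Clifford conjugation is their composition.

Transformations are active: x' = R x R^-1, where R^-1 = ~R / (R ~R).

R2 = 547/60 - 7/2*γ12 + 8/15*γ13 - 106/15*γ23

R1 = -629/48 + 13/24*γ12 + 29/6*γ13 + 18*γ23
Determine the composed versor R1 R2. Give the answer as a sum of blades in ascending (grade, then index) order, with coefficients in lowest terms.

Distribute over the terms of R1 (each basis-blade product reordered to ascending indices, repeated generators contracted through their squares):
(-629/48) R2 = -344063/2880 + 4403/96*γ12 - 629/90*γ13 + 33337/360*γ23
(13/24*γ12) R2 = 91/48 + 7111/1440*γ12 - 689/180*γ13 - 13/45*γ23
(29/6*γ13) R2 = 116/45 - 1537/45*γ12 + 15863/360*γ13 - 203/12*γ23
(18*γ23) R2 = -636/5 - 48/5*γ12 + 63*γ13 + 1641/10*γ23
Summing the partial products and collecting blades:
Answer: -46501/192 + 2537/360*γ12 + 34649/360*γ13 + 86219/360*γ23


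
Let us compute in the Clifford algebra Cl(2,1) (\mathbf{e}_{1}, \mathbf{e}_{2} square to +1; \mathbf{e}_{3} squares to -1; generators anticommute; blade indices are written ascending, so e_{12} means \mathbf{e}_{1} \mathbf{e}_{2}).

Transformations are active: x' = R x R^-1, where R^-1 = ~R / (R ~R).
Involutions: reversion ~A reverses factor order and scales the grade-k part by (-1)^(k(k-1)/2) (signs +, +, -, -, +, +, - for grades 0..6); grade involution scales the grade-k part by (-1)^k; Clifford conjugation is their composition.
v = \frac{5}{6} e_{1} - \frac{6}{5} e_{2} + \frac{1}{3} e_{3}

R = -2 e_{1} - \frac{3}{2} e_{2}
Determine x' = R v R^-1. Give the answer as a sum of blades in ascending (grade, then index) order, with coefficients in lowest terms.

~R = -2 e_{1} - \frac{3}{2} e_{2}, and R ~R = \frac{25}{4}, so R^-1 = ~R / (\frac{25}{4}).
R v = \frac{2}{15} + \frac{73}{20} e_{12} - \frac{2}{3} e_{13} - \frac{1}{2} e_{23}
Answer: -\frac{689}{750} e_{1} + \frac{142}{125} e_{2} - \frac{1}{3} e_{3}


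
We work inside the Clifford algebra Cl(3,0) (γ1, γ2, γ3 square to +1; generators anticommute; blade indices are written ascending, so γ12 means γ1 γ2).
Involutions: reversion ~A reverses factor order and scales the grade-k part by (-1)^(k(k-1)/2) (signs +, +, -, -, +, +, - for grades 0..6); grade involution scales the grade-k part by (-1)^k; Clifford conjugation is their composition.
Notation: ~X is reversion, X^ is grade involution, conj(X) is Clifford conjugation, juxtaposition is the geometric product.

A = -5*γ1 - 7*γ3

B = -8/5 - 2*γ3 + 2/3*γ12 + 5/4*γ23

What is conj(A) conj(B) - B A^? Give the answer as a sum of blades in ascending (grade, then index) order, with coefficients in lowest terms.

first term: 14 - 8*γ1 + 65/12*γ2 - 56/5*γ3 + 10*γ13 - 131/12*γ123
second term: -14 - 8*γ1 + 65/12*γ2 - 56/5*γ3 + 10*γ13 + 131/12*γ123
Answer: 28 - 131/6*γ123


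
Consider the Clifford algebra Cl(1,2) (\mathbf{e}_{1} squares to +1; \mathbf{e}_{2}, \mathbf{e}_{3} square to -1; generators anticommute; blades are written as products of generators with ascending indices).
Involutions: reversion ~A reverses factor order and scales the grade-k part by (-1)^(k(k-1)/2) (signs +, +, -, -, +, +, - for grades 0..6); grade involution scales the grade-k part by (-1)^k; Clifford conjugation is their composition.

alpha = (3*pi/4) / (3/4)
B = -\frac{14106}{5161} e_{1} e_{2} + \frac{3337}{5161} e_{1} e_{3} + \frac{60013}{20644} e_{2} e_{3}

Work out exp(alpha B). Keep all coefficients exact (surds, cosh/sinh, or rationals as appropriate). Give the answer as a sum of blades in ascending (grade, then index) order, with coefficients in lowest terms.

B^2 term by term: the squares give (-\frac{14106}{5161})^2*(e_{1} e_{2})^2 + (\frac{3337}{5161})^2*(e_{1} e_{3})^2 + (\frac{60013}{20644})^2*(e_{2} e_{3})^2 = \frac{198979236}{26635921}*(+1) + \frac{11135569}{26635921}*(+1) + \frac{3601560169}{426174736}*(-1) = -\frac{9}{16} (each basis 2-blade squares to minus the product of its generators' squares); cross terms between blades sharing an index anticommute and cancel. So B^2 = -\frac{9}{16}.
B^2 = -\frac{9}{16} — since the square is negative, the closed form is circular: l = \frac{3}{4}, alpha*l = \frac{3 \pi}{4}, so exp(alpha B) = cos(\frac{3 \pi}{4}) + (sin(\frac{3 \pi}{4})/(\frac{3}{4}))*B = - \frac{\sqrt{2}}{2} + (\frac{2 \sqrt{2}}{3})*B.
Answer: - \frac{\sqrt{2}}{2} - \frac{9404 \sqrt{2}}{5161} e_{1} e_{2} + \frac{6674 \sqrt{2}}{15483} e_{1} e_{3} + \frac{60013 \sqrt{2}}{30966} e_{2} e_{3}


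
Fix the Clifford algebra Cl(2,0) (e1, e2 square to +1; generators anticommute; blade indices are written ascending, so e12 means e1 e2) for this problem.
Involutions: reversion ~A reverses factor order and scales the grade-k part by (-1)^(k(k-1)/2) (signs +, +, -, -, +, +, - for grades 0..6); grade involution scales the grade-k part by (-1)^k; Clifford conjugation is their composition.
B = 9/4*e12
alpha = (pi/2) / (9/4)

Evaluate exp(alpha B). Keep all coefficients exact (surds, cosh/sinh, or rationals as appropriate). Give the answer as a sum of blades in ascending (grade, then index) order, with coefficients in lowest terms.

B^2 = (9/4)^2*(e12)^2 = 81/16*(-1) = -81/16 (a basis 2-blade squares to minus the product of its generators' squares).
B^2 = -81/16 — circular case — the even/odd split gives cos and sin: l = 9/4, alpha*l = pi/2, so exp(alpha B) = cos(pi/2) + (sin(pi/2)/(9/4))*B = 0 + (4/9)*B.
Answer: e12


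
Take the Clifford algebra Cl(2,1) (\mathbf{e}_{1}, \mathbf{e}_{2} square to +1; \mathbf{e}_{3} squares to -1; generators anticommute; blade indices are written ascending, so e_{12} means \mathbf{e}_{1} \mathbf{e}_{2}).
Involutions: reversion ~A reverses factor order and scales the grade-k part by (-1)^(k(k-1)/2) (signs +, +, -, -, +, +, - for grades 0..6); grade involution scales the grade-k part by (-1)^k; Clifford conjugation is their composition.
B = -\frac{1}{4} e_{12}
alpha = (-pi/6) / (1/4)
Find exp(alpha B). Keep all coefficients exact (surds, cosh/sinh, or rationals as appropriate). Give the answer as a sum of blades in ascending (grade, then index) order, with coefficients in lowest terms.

B^2 = (-\frac{1}{4})^2*(e_{12})^2 = \frac{1}{16}*(-1) = -\frac{1}{16} (a basis 2-blade squares to minus the product of its generators' squares).
B^2 = -\frac{1}{16} — since the square is negative, the closed form is circular: l = \frac{1}{4}, alpha*l = - \frac{\pi}{6}, so exp(alpha B) = cos(- \frac{\pi}{6}) + (sin(- \frac{\pi}{6})/(\frac{1}{4}))*B = \frac{\sqrt{3}}{2} + (-2)*B.
Answer: \frac{\sqrt{3}}{2} + \frac{1}{2} e_{12}


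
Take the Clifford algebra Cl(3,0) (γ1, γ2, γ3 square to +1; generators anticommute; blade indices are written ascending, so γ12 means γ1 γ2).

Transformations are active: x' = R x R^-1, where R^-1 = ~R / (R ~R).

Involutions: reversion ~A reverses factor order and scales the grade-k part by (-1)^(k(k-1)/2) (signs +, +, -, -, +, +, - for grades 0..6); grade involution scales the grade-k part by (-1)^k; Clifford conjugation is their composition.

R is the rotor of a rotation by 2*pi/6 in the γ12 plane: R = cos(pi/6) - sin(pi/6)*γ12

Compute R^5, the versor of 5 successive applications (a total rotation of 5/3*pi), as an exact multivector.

Rotor phase runs at HALF the rotation angle; powers of one rotor simply add phase, so after 5 steps in γ12 the phase is 5*pi/6 = 5*pi/6 and R^5 = cos(5*pi/6) - sin(5*pi/6)*γ12.
cos(5*pi/6) = -sqrt(3)/2 and sin(5*pi/6) = 1/2, so R^5 = -sqrt(3)/2 - 1/2*γ12. The net rotation is 5/3*pi; the rotor keeps the half-angle phase exactly.
Answer: -sqrt(3)/2 - 1/2*γ12


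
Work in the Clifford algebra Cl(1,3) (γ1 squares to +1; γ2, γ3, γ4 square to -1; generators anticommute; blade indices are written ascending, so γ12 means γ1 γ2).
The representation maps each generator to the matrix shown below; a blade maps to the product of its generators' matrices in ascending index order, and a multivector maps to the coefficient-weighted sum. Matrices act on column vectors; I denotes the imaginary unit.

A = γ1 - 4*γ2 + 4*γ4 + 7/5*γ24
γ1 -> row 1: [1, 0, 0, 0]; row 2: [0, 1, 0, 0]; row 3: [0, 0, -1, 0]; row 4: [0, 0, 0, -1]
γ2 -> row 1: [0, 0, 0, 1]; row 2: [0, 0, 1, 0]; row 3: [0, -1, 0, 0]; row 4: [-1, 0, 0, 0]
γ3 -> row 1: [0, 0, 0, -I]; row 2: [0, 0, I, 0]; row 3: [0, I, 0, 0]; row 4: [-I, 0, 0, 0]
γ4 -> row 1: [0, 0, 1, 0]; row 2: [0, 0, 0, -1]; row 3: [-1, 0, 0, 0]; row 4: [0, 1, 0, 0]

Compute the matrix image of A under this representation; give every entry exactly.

Bivector images (products of the table entries): rho(γ24) = rho(γ2)rho(γ4) = row 1: [0, 1, 0, 0]; row 2: [-1, 0, 0, 0]; row 3: [0, 0, 0, 1]; row 4: [0, 0, -1, 0].
M = (1)*rho(γ1) + (-4)*rho(γ2) + (4)*rho(γ4) + (7/5)*rho(γ24), summed entrywise:
Answer: row 1: [1, 7/5, 4, -4]; row 2: [-7/5, 1, -4, -4]; row 3: [-4, 4, -1, 7/5]; row 4: [4, 4, -7/5, -1]


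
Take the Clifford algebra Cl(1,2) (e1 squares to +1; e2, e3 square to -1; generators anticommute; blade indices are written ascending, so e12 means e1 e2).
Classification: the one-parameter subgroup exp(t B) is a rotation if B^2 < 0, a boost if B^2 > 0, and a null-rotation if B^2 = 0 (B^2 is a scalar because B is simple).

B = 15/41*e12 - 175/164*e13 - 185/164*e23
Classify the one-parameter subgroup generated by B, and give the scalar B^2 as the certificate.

B^2 term by term: the squares give (15/41)^2*(e12)^2 + (-175/164)^2*(e13)^2 + (-185/164)^2*(e23)^2 = 225/1681*(+1) + 30625/26896*(+1) + 34225/26896*(-1) = 0 (each basis 2-blade squares to minus the product of its generators' squares); cross terms between blades sharing an index anticommute and cancel. So B^2 = 0.
Answer: null-rotation, certificate B^2 = 0. The invariant at work: B^2 = 0 is unchanged by conjugation, hence its sign classifies the subgroup whatever basis B is written in.


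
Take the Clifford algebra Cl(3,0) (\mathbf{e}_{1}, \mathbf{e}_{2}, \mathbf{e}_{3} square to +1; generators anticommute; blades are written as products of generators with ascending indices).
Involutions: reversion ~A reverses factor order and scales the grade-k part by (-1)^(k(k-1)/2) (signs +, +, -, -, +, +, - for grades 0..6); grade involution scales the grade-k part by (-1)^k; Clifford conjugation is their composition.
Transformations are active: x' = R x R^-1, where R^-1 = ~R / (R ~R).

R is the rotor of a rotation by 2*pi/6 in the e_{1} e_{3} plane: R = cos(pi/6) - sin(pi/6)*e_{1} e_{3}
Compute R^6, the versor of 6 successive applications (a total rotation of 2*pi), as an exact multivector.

Half-angle bookkeeping: 6 applications in e_{1} e_{3} add up to rotor phase 6*pi/6 = \pi, so R^6 = cos(\pi) - sin(\pi)*e_{1} e_{3}.
cos(\pi) = -1 and sin(\pi) = 0, so R^6 = -1. The total rotation 2*pi is 1 full turn, so every vector returns to itself, yet the rotor is -1, on the OTHER sheet of the double cover (an odd number of 2*pi turns).
Answer: -1


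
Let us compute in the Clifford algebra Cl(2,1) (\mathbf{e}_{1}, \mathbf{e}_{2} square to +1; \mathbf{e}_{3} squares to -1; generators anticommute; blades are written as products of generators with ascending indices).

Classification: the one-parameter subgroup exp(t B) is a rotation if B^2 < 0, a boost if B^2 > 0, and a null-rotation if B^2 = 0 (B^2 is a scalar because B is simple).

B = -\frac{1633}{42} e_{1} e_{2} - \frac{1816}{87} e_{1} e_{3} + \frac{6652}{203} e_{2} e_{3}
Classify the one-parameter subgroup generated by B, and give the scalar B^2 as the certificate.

B^2 term by term: the squares give (-\frac{1633}{42})^2*(e_{1} e_{2})^2 + (-\frac{1816}{87})^2*(e_{1} e_{3})^2 + (\frac{6652}{203})^2*(e_{2} e_{3})^2 = \frac{2666689}{1764}*(-1) + \frac{3297856}{7569}*(+1) + \frac{44249104}{41209}*(+1) = -\frac{9}{4} (each basis 2-blade squares to minus the product of its generators' squares); cross terms between blades sharing an index anticommute and cancel. So B^2 = -\frac{9}{4}.
Answer: rotation, certificate B^2 = -\frac{9}{4}. One invariant decides it: the square -\frac{9}{4} survives every conjugation, and its sign is exactly the classification.


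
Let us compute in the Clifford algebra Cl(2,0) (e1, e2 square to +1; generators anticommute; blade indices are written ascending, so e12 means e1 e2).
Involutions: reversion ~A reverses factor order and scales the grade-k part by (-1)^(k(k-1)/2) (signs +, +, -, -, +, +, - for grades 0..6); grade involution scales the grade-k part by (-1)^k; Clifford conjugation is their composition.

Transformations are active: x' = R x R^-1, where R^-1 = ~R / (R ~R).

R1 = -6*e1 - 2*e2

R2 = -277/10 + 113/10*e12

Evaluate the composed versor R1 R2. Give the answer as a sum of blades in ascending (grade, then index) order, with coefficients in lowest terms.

Distribute over the terms of R1 (each basis-blade product reordered to ascending indices, repeated generators contracted through their squares):
(-6*e1) R2 = 831/5*e1 - 339/5*e2
(-2*e2) R2 = 113/5*e1 + 277/5*e2
Summing the partial products and collecting blades:
Answer: 944/5*e1 - 62/5*e2


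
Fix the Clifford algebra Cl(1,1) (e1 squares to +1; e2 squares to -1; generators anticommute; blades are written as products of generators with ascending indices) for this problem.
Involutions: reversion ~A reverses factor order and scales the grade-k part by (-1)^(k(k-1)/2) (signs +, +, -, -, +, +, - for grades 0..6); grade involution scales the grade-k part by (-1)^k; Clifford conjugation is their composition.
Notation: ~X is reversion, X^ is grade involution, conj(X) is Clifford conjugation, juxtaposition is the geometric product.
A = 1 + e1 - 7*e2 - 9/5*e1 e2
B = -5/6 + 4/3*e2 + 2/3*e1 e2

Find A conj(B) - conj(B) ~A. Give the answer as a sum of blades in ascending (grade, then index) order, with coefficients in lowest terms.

first term: -269/30 + 43/30*e1 + 23/6*e2 - 1/2*e1 e2
second term: -341/30 - 79/10*e1 + 31/6*e2 - 5/6*e1 e2
Answer: 12/5 + 28/3*e1 - 4/3*e2 + 1/3*e1 e2


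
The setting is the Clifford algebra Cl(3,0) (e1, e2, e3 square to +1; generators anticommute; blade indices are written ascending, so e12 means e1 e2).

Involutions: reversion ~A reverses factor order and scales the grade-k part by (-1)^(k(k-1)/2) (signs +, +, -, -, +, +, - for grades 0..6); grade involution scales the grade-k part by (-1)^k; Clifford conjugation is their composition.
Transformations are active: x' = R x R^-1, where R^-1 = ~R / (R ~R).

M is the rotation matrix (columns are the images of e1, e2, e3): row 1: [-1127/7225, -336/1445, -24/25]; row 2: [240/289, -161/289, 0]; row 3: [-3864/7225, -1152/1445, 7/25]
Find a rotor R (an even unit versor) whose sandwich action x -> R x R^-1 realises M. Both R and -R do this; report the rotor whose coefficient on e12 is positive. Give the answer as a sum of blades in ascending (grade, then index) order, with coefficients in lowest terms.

Method: write R = a + b12*e12 + b13*e13 + b23*e23 with a^2 + b12^2 + b13^2 + b23^2 = 1 (so R^-1 = ~R). Expanding the columns R e_j ~R gives tr M = 4a^2 - 1 and, from the antisymmetric part, M21 - M12 = -4a*b12, M13 - M31 = 4a*b13, M32 - M23 = -4a*b23.
Here tr M = -3129/7225, so a^2 = (1 + tr M)/4 = 1024/7225 and a = ±32/85. Taking a = 32/85: M21 - M12 = 1536/1445, M13 - M31 = -3072/7225, M32 - M23 = -1152/1445, giving b12 = -12/17, b13 = -24/85, b23 = 9/17, i.e. R = 32/85 - 12/17*e12 - 24/85*e13 + 9/17*e23.
Its e12 coefficient is negative, so report the other preimage -R.
Answer: -32/85 + 12/17*e12 + 24/85*e13 - 9/17*e23. Uniqueness: Spin(3) -> SO(3) maps R and -R to the same rotation of trace -3129/7225; fixing the sign of the e12 coefficient removes the ambiguity.


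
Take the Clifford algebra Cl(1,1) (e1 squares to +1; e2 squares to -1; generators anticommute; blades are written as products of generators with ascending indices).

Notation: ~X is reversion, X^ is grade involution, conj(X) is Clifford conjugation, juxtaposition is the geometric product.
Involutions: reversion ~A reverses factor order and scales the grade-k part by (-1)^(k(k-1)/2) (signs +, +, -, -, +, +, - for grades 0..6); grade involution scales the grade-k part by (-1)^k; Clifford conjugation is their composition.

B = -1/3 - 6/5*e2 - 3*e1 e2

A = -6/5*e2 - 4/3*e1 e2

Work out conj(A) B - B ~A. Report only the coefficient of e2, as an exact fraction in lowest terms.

first term: -64/25 - 2*e1 - 2/5*e2 - 4/9*e1 e2
second term: -136/25 - 26/5*e1 + 2/5*e2 - 4/9*e1 e2
Answer: -4/5


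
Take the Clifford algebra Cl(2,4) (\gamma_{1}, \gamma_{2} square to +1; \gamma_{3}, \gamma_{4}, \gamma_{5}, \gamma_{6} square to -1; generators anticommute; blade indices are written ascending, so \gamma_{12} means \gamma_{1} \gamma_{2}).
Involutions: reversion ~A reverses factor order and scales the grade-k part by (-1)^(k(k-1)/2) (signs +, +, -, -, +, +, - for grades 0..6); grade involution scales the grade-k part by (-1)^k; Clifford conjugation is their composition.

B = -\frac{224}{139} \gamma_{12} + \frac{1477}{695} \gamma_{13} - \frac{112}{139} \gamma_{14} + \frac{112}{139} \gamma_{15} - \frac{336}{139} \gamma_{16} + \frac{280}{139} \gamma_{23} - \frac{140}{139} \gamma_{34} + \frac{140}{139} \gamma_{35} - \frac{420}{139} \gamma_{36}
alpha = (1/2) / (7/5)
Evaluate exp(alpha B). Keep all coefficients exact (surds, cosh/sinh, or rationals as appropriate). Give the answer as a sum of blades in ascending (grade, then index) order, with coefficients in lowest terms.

B^2 term by term: the squares give (-\frac{224}{139})^2*(\gamma_{12})^2 + (\frac{1477}{695})^2*(\gamma_{13})^2 + (-\frac{112}{139})^2*(\gamma_{14})^2 + (\frac{112}{139})^2*(\gamma_{15})^2 + (-\frac{336}{139})^2*(\gamma_{16})^2 + (\frac{280}{139})^2*(\gamma_{23})^2 + (-\frac{140}{139})^2*(\gamma_{34})^2 + (\frac{140}{139})^2*(\gamma_{35})^2 + (-\frac{420}{139})^2*(\gamma_{36})^2 = \frac{50176}{19321}*(-1) + \frac{2181529}{483025}*(+1) + \frac{12544}{19321}*(+1) + \frac{12544}{19321}*(+1) + \frac{112896}{19321}*(+1) + \frac{78400}{19321}*(+1) + \frac{19600}{19321}*(-1) + \frac{19600}{19321}*(-1) + \frac{176400}{19321}*(-1) = \frac{49}{25} (each basis 2-blade squares to minus the product of its generators' squares); cross terms between blades sharing an index anticommute and cancel; the commuting (index-disjoint) pairs give grade-4 terms 2*c*c'*(blade product), which cancel blade by blade — \gamma_{1234}: \frac{62720}{19321} - \frac{62720}{19321} = 0; \gamma_{1235}: -\frac{62720}{19321} + \frac{62720}{19321} = 0; \gamma_{1236}: \frac{188160}{19321} - \frac{188160}{19321} = 0; \gamma_{1345}: \frac{31360}{19321} - \frac{31360}{19321} = 0; \gamma_{1346}: -\frac{94080}{19321} + \frac{94080}{19321} = 0; \gamma_{1356}: \frac{94080}{19321} - \frac{94080}{19321} = 0 — confirming B is simple. So B^2 = \frac{49}{25}.
B^2 = \frac{49}{25} — a positive square means the series sums to a boost: l = \frac{7}{5}, alpha*l = \frac{1}{2}, so exp(alpha B) = cosh(\frac{1}{2}) + (sinh(\frac{1}{2})/(\frac{7}{5}))*B = \cosh{\left(\frac{1}{2} \right)} + (\frac{5 \sinh{\left(\frac{1}{2} \right)}}{7})*B.
Answer: \cosh{\left(\frac{1}{2} \right)} - \frac{160 \sinh{\left(\frac{1}{2} \right)}}{139} \gamma_{12} + \frac{211 \sinh{\left(\frac{1}{2} \right)}}{139} \gamma_{13} - \frac{80 \sinh{\left(\frac{1}{2} \right)}}{139} \gamma_{14} + \frac{80 \sinh{\left(\frac{1}{2} \right)}}{139} \gamma_{15} - \frac{240 \sinh{\left(\frac{1}{2} \right)}}{139} \gamma_{16} + \frac{200 \sinh{\left(\frac{1}{2} \right)}}{139} \gamma_{23} - \frac{100 \sinh{\left(\frac{1}{2} \right)}}{139} \gamma_{34} + \frac{100 \sinh{\left(\frac{1}{2} \right)}}{139} \gamma_{35} - \frac{300 \sinh{\left(\frac{1}{2} \right)}}{139} \gamma_{36}


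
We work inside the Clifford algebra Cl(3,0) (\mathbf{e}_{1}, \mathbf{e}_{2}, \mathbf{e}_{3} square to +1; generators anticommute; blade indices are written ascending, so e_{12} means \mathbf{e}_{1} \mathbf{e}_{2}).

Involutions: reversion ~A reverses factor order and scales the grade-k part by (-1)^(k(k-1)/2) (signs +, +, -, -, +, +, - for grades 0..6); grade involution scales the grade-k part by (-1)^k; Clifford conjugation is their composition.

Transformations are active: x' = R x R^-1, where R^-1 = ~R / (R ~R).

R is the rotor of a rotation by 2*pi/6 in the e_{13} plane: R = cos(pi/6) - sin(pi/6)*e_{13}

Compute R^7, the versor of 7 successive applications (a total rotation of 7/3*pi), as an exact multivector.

The rotor phase is half the rotation angle and phases add under composition, so 7 steps in the e_{13} plane accumulate phase 7*(pi/6) = \frac{7 \pi}{6}: R^7 = cos(\frac{7 \pi}{6}) - sin(\frac{7 \pi}{6})*e_{13}.
cos(\frac{7 \pi}{6}) = - \frac{\sqrt{3}}{2} and sin(\frac{7 \pi}{6}) = - \frac{1}{2}, so R^7 = - \frac{\sqrt{3}}{2} + \frac{1}{2} e_{13}. The net rotation is 1/3*pi (after discarding 1 full turn, each of which contributes a factor -1 to the rotor); the rotor keeps the half-angle phase exactly.
Answer: - \frac{\sqrt{3}}{2} + \frac{1}{2} e_{13}


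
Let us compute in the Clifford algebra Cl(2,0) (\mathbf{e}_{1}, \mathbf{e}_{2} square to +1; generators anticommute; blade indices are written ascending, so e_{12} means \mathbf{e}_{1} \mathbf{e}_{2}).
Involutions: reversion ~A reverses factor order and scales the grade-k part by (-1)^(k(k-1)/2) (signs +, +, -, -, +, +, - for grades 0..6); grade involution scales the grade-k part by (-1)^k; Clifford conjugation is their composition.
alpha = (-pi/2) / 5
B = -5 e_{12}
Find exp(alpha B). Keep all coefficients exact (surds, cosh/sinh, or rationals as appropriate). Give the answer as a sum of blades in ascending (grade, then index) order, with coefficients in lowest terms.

B^2 = (-5)^2*(e_{12})^2 = 25*(-1) = -25 (a basis 2-blade squares to minus the product of its generators' squares).
B^2 = -25 — since the square is negative, the closed form is circular: l = 5, alpha*l = - \frac{\pi}{2}, so exp(alpha B) = cos(- \frac{\pi}{2}) + (sin(- \frac{\pi}{2})/5)*B = 0 + (- \frac{1}{5})*B.
Answer: e_{12}


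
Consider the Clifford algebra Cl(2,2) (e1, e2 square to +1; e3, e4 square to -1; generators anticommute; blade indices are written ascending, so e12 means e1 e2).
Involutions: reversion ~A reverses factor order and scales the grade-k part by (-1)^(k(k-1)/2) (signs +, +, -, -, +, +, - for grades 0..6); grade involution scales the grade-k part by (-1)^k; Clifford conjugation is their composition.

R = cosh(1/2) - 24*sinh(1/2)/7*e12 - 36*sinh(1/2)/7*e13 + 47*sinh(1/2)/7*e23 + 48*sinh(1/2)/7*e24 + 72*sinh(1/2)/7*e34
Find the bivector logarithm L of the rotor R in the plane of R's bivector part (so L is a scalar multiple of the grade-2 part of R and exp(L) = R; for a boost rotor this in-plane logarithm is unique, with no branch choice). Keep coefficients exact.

The scalar part of R is cosh(1/2), which determines |rapidity| via cosh; the sign lives in the bivector part, and pairing them (bivector part over sinh of the rapidity = the plane) gives the unique in-plane L = rapidity * plane.
Concretely: cosh(rapidity) = cosh(1/2) gives rapidity = ±1/2, and since rapidity/sinh(rapidity) is even the sign is immaterial: L = (rapidity/sinh(rapidity)) * <R>_2 = (1/(2*sinh(1/2))) * <R>_2.
Answer: -12/7*e12 - 18/7*e13 + 47/14*e23 + 24/7*e24 + 36/7*e34


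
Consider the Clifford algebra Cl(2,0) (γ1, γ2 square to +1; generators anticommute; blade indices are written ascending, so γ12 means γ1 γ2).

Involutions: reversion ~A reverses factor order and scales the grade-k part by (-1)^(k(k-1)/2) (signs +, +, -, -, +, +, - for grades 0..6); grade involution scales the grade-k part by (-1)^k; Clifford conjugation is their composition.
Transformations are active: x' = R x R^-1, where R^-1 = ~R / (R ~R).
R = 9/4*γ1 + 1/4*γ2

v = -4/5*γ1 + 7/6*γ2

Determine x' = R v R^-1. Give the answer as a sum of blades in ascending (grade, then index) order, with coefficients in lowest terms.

~R = 9/4*γ1 + 1/4*γ2, and R ~R = 41/8, so R^-1 = ~R / (41/8).
R v = -181/120 + 113/40*γ12
Answer: -43/82*γ1 - 808/615*γ2
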